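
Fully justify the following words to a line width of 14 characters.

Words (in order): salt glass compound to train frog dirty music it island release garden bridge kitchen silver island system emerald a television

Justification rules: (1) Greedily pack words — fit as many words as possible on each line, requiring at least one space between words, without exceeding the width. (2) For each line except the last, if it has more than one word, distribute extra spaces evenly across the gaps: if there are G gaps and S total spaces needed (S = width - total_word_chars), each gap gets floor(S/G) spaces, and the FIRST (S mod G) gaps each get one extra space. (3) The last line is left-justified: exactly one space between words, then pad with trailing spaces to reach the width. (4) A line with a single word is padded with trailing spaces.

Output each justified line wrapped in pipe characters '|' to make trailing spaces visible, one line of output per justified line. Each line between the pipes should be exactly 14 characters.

Answer: |salt     glass|
|compound    to|
|train     frog|
|dirty music it|
|island release|
|garden  bridge|
|kitchen silver|
|island  system|
|emerald      a|
|television    |

Derivation:
Line 1: ['salt', 'glass'] (min_width=10, slack=4)
Line 2: ['compound', 'to'] (min_width=11, slack=3)
Line 3: ['train', 'frog'] (min_width=10, slack=4)
Line 4: ['dirty', 'music', 'it'] (min_width=14, slack=0)
Line 5: ['island', 'release'] (min_width=14, slack=0)
Line 6: ['garden', 'bridge'] (min_width=13, slack=1)
Line 7: ['kitchen', 'silver'] (min_width=14, slack=0)
Line 8: ['island', 'system'] (min_width=13, slack=1)
Line 9: ['emerald', 'a'] (min_width=9, slack=5)
Line 10: ['television'] (min_width=10, slack=4)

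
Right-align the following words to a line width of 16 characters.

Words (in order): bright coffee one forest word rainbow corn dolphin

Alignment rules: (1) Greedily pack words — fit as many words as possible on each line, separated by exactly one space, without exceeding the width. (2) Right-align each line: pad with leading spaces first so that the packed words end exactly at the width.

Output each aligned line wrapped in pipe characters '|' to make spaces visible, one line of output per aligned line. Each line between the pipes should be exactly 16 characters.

Line 1: ['bright', 'coffee'] (min_width=13, slack=3)
Line 2: ['one', 'forest', 'word'] (min_width=15, slack=1)
Line 3: ['rainbow', 'corn'] (min_width=12, slack=4)
Line 4: ['dolphin'] (min_width=7, slack=9)

Answer: |   bright coffee|
| one forest word|
|    rainbow corn|
|         dolphin|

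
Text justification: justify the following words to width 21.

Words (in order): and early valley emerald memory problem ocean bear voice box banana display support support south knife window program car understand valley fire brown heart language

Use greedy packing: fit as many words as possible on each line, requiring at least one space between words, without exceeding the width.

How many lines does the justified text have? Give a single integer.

Line 1: ['and', 'early', 'valley'] (min_width=16, slack=5)
Line 2: ['emerald', 'memory'] (min_width=14, slack=7)
Line 3: ['problem', 'ocean', 'bear'] (min_width=18, slack=3)
Line 4: ['voice', 'box', 'banana'] (min_width=16, slack=5)
Line 5: ['display', 'support'] (min_width=15, slack=6)
Line 6: ['support', 'south', 'knife'] (min_width=19, slack=2)
Line 7: ['window', 'program', 'car'] (min_width=18, slack=3)
Line 8: ['understand', 'valley'] (min_width=17, slack=4)
Line 9: ['fire', 'brown', 'heart'] (min_width=16, slack=5)
Line 10: ['language'] (min_width=8, slack=13)
Total lines: 10

Answer: 10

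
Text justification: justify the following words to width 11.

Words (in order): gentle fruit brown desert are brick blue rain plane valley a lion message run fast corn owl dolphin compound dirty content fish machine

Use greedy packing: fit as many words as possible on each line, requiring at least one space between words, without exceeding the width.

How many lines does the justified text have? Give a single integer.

Line 1: ['gentle'] (min_width=6, slack=5)
Line 2: ['fruit', 'brown'] (min_width=11, slack=0)
Line 3: ['desert', 'are'] (min_width=10, slack=1)
Line 4: ['brick', 'blue'] (min_width=10, slack=1)
Line 5: ['rain', 'plane'] (min_width=10, slack=1)
Line 6: ['valley', 'a'] (min_width=8, slack=3)
Line 7: ['lion'] (min_width=4, slack=7)
Line 8: ['message', 'run'] (min_width=11, slack=0)
Line 9: ['fast', 'corn'] (min_width=9, slack=2)
Line 10: ['owl', 'dolphin'] (min_width=11, slack=0)
Line 11: ['compound'] (min_width=8, slack=3)
Line 12: ['dirty'] (min_width=5, slack=6)
Line 13: ['content'] (min_width=7, slack=4)
Line 14: ['fish'] (min_width=4, slack=7)
Line 15: ['machine'] (min_width=7, slack=4)
Total lines: 15

Answer: 15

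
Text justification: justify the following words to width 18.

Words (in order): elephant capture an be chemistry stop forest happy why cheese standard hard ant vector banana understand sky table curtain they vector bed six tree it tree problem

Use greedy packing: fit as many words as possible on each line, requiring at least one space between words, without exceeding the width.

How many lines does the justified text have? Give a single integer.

Answer: 11

Derivation:
Line 1: ['elephant', 'capture'] (min_width=16, slack=2)
Line 2: ['an', 'be', 'chemistry'] (min_width=15, slack=3)
Line 3: ['stop', 'forest', 'happy'] (min_width=17, slack=1)
Line 4: ['why', 'cheese'] (min_width=10, slack=8)
Line 5: ['standard', 'hard', 'ant'] (min_width=17, slack=1)
Line 6: ['vector', 'banana'] (min_width=13, slack=5)
Line 7: ['understand', 'sky'] (min_width=14, slack=4)
Line 8: ['table', 'curtain', 'they'] (min_width=18, slack=0)
Line 9: ['vector', 'bed', 'six'] (min_width=14, slack=4)
Line 10: ['tree', 'it', 'tree'] (min_width=12, slack=6)
Line 11: ['problem'] (min_width=7, slack=11)
Total lines: 11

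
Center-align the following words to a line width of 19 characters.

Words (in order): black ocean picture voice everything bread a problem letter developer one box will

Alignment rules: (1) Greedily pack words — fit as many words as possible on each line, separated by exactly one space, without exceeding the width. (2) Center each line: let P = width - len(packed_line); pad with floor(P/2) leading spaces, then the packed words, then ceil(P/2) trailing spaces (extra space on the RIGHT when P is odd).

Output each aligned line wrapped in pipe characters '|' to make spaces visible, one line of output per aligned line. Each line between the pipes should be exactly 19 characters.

Answer: |black ocean picture|
| voice everything  |
|  bread a problem  |
| letter developer  |
|   one box will    |

Derivation:
Line 1: ['black', 'ocean', 'picture'] (min_width=19, slack=0)
Line 2: ['voice', 'everything'] (min_width=16, slack=3)
Line 3: ['bread', 'a', 'problem'] (min_width=15, slack=4)
Line 4: ['letter', 'developer'] (min_width=16, slack=3)
Line 5: ['one', 'box', 'will'] (min_width=12, slack=7)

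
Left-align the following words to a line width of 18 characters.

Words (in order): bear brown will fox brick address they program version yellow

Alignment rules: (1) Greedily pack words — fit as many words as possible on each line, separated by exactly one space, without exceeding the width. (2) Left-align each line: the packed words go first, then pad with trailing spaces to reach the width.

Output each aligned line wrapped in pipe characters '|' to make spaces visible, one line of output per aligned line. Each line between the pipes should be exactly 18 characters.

Line 1: ['bear', 'brown', 'will'] (min_width=15, slack=3)
Line 2: ['fox', 'brick', 'address'] (min_width=17, slack=1)
Line 3: ['they', 'program'] (min_width=12, slack=6)
Line 4: ['version', 'yellow'] (min_width=14, slack=4)

Answer: |bear brown will   |
|fox brick address |
|they program      |
|version yellow    |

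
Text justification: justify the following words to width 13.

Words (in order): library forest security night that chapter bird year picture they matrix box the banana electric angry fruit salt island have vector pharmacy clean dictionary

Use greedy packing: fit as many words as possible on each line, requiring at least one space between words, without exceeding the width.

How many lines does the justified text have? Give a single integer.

Answer: 16

Derivation:
Line 1: ['library'] (min_width=7, slack=6)
Line 2: ['forest'] (min_width=6, slack=7)
Line 3: ['security'] (min_width=8, slack=5)
Line 4: ['night', 'that'] (min_width=10, slack=3)
Line 5: ['chapter', 'bird'] (min_width=12, slack=1)
Line 6: ['year', 'picture'] (min_width=12, slack=1)
Line 7: ['they', 'matrix'] (min_width=11, slack=2)
Line 8: ['box', 'the'] (min_width=7, slack=6)
Line 9: ['banana'] (min_width=6, slack=7)
Line 10: ['electric'] (min_width=8, slack=5)
Line 11: ['angry', 'fruit'] (min_width=11, slack=2)
Line 12: ['salt', 'island'] (min_width=11, slack=2)
Line 13: ['have', 'vector'] (min_width=11, slack=2)
Line 14: ['pharmacy'] (min_width=8, slack=5)
Line 15: ['clean'] (min_width=5, slack=8)
Line 16: ['dictionary'] (min_width=10, slack=3)
Total lines: 16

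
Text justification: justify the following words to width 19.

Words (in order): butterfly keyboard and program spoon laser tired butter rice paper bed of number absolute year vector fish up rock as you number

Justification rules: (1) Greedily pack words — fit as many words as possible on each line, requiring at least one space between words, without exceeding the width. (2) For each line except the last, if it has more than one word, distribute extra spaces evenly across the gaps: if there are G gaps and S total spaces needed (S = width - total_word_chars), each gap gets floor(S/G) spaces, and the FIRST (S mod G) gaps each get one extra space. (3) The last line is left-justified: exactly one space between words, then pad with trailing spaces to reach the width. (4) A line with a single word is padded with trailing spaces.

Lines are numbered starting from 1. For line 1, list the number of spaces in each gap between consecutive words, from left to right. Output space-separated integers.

Line 1: ['butterfly', 'keyboard'] (min_width=18, slack=1)
Line 2: ['and', 'program', 'spoon'] (min_width=17, slack=2)
Line 3: ['laser', 'tired', 'butter'] (min_width=18, slack=1)
Line 4: ['rice', 'paper', 'bed', 'of'] (min_width=17, slack=2)
Line 5: ['number', 'absolute'] (min_width=15, slack=4)
Line 6: ['year', 'vector', 'fish', 'up'] (min_width=19, slack=0)
Line 7: ['rock', 'as', 'you', 'number'] (min_width=18, slack=1)

Answer: 2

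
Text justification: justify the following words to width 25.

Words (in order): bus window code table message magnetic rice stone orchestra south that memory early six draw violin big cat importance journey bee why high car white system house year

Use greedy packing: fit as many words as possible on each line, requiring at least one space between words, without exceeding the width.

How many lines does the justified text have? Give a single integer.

Line 1: ['bus', 'window', 'code', 'table'] (min_width=21, slack=4)
Line 2: ['message', 'magnetic', 'rice'] (min_width=21, slack=4)
Line 3: ['stone', 'orchestra', 'south'] (min_width=21, slack=4)
Line 4: ['that', 'memory', 'early', 'six'] (min_width=21, slack=4)
Line 5: ['draw', 'violin', 'big', 'cat'] (min_width=19, slack=6)
Line 6: ['importance', 'journey', 'bee'] (min_width=22, slack=3)
Line 7: ['why', 'high', 'car', 'white', 'system'] (min_width=25, slack=0)
Line 8: ['house', 'year'] (min_width=10, slack=15)
Total lines: 8

Answer: 8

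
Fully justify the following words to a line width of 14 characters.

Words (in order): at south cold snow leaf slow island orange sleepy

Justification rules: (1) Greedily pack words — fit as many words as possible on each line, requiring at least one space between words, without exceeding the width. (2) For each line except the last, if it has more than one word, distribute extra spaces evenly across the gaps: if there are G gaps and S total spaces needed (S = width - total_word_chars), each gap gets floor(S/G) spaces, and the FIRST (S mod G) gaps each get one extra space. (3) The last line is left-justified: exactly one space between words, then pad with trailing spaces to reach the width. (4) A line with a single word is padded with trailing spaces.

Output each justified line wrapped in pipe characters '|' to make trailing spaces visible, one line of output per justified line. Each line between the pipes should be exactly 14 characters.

Line 1: ['at', 'south', 'cold'] (min_width=13, slack=1)
Line 2: ['snow', 'leaf', 'slow'] (min_width=14, slack=0)
Line 3: ['island', 'orange'] (min_width=13, slack=1)
Line 4: ['sleepy'] (min_width=6, slack=8)

Answer: |at  south cold|
|snow leaf slow|
|island  orange|
|sleepy        |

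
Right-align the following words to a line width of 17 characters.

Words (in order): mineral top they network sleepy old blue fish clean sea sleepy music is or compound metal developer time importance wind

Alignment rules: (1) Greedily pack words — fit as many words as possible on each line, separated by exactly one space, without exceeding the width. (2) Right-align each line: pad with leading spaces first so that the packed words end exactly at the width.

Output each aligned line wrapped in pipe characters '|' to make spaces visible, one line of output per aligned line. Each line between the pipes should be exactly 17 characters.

Answer: | mineral top they|
|   network sleepy|
|    old blue fish|
| clean sea sleepy|
|      music is or|
|   compound metal|
|   developer time|
|  importance wind|

Derivation:
Line 1: ['mineral', 'top', 'they'] (min_width=16, slack=1)
Line 2: ['network', 'sleepy'] (min_width=14, slack=3)
Line 3: ['old', 'blue', 'fish'] (min_width=13, slack=4)
Line 4: ['clean', 'sea', 'sleepy'] (min_width=16, slack=1)
Line 5: ['music', 'is', 'or'] (min_width=11, slack=6)
Line 6: ['compound', 'metal'] (min_width=14, slack=3)
Line 7: ['developer', 'time'] (min_width=14, slack=3)
Line 8: ['importance', 'wind'] (min_width=15, slack=2)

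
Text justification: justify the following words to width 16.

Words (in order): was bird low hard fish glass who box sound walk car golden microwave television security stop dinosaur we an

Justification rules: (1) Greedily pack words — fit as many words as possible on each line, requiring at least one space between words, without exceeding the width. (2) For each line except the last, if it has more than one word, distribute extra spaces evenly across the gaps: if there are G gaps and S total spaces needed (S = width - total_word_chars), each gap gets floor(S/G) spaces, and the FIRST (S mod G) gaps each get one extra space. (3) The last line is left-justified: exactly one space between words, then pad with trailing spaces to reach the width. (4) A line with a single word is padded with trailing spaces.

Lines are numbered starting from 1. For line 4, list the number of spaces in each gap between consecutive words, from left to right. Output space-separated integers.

Line 1: ['was', 'bird', 'low'] (min_width=12, slack=4)
Line 2: ['hard', 'fish', 'glass'] (min_width=15, slack=1)
Line 3: ['who', 'box', 'sound'] (min_width=13, slack=3)
Line 4: ['walk', 'car', 'golden'] (min_width=15, slack=1)
Line 5: ['microwave'] (min_width=9, slack=7)
Line 6: ['television'] (min_width=10, slack=6)
Line 7: ['security', 'stop'] (min_width=13, slack=3)
Line 8: ['dinosaur', 'we', 'an'] (min_width=14, slack=2)

Answer: 2 1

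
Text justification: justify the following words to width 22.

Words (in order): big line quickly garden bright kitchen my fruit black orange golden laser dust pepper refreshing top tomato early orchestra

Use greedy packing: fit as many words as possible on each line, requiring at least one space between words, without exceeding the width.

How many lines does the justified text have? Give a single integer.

Line 1: ['big', 'line', 'quickly'] (min_width=16, slack=6)
Line 2: ['garden', 'bright', 'kitchen'] (min_width=21, slack=1)
Line 3: ['my', 'fruit', 'black', 'orange'] (min_width=21, slack=1)
Line 4: ['golden', 'laser', 'dust'] (min_width=17, slack=5)
Line 5: ['pepper', 'refreshing', 'top'] (min_width=21, slack=1)
Line 6: ['tomato', 'early', 'orchestra'] (min_width=22, slack=0)
Total lines: 6

Answer: 6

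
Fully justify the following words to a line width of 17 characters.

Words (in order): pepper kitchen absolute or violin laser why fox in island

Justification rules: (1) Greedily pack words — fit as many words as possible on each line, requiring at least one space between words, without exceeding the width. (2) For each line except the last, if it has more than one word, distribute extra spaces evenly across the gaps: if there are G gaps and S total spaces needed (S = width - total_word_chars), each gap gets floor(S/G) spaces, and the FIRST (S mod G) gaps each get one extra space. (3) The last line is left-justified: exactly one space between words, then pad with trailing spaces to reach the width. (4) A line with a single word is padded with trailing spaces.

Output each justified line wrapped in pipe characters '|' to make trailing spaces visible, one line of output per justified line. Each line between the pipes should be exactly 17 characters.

Line 1: ['pepper', 'kitchen'] (min_width=14, slack=3)
Line 2: ['absolute', 'or'] (min_width=11, slack=6)
Line 3: ['violin', 'laser', 'why'] (min_width=16, slack=1)
Line 4: ['fox', 'in', 'island'] (min_width=13, slack=4)

Answer: |pepper    kitchen|
|absolute       or|
|violin  laser why|
|fox in island    |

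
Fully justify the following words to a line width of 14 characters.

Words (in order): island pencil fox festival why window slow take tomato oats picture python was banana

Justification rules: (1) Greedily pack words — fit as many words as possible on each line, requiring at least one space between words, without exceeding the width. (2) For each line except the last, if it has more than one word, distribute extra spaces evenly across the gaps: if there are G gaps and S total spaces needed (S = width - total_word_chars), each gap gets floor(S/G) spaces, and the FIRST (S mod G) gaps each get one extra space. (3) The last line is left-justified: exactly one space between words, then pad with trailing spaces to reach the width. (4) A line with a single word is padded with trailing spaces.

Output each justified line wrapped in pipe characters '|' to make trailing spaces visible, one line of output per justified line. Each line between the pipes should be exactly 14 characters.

Line 1: ['island', 'pencil'] (min_width=13, slack=1)
Line 2: ['fox', 'festival'] (min_width=12, slack=2)
Line 3: ['why', 'window'] (min_width=10, slack=4)
Line 4: ['slow', 'take'] (min_width=9, slack=5)
Line 5: ['tomato', 'oats'] (min_width=11, slack=3)
Line 6: ['picture', 'python'] (min_width=14, slack=0)
Line 7: ['was', 'banana'] (min_width=10, slack=4)

Answer: |island  pencil|
|fox   festival|
|why     window|
|slow      take|
|tomato    oats|
|picture python|
|was banana    |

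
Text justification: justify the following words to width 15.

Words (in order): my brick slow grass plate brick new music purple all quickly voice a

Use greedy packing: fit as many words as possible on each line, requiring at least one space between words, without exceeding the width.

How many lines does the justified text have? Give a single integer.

Line 1: ['my', 'brick', 'slow'] (min_width=13, slack=2)
Line 2: ['grass', 'plate'] (min_width=11, slack=4)
Line 3: ['brick', 'new', 'music'] (min_width=15, slack=0)
Line 4: ['purple', 'all'] (min_width=10, slack=5)
Line 5: ['quickly', 'voice', 'a'] (min_width=15, slack=0)
Total lines: 5

Answer: 5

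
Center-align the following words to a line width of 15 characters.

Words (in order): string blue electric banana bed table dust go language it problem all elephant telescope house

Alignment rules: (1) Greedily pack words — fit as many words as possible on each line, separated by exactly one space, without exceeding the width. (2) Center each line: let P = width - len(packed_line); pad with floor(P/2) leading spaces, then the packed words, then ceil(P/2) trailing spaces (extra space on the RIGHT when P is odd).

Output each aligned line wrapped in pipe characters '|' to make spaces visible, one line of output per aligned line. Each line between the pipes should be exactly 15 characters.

Answer: |  string blue  |
|electric banana|
|bed table dust |
|go language it |
|  problem all  |
|   elephant    |
|telescope house|

Derivation:
Line 1: ['string', 'blue'] (min_width=11, slack=4)
Line 2: ['electric', 'banana'] (min_width=15, slack=0)
Line 3: ['bed', 'table', 'dust'] (min_width=14, slack=1)
Line 4: ['go', 'language', 'it'] (min_width=14, slack=1)
Line 5: ['problem', 'all'] (min_width=11, slack=4)
Line 6: ['elephant'] (min_width=8, slack=7)
Line 7: ['telescope', 'house'] (min_width=15, slack=0)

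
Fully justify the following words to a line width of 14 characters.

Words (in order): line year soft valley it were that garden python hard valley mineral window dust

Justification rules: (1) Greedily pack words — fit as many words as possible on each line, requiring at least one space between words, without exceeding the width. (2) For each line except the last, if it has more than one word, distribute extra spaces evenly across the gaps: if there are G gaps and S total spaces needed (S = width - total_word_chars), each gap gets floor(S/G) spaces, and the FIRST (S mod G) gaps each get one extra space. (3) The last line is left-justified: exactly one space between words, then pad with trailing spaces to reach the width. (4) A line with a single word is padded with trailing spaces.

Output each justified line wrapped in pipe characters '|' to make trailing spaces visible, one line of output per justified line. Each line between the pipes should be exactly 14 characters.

Line 1: ['line', 'year', 'soft'] (min_width=14, slack=0)
Line 2: ['valley', 'it', 'were'] (min_width=14, slack=0)
Line 3: ['that', 'garden'] (min_width=11, slack=3)
Line 4: ['python', 'hard'] (min_width=11, slack=3)
Line 5: ['valley', 'mineral'] (min_width=14, slack=0)
Line 6: ['window', 'dust'] (min_width=11, slack=3)

Answer: |line year soft|
|valley it were|
|that    garden|
|python    hard|
|valley mineral|
|window dust   |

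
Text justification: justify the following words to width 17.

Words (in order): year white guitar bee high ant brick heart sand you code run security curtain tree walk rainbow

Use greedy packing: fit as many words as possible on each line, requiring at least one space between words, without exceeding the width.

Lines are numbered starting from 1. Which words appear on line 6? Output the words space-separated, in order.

Line 1: ['year', 'white', 'guitar'] (min_width=17, slack=0)
Line 2: ['bee', 'high', 'ant'] (min_width=12, slack=5)
Line 3: ['brick', 'heart', 'sand'] (min_width=16, slack=1)
Line 4: ['you', 'code', 'run'] (min_width=12, slack=5)
Line 5: ['security', 'curtain'] (min_width=16, slack=1)
Line 6: ['tree', 'walk', 'rainbow'] (min_width=17, slack=0)

Answer: tree walk rainbow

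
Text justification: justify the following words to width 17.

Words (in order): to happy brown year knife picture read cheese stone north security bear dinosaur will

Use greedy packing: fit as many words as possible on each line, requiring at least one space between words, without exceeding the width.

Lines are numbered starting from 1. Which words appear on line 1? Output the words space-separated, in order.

Line 1: ['to', 'happy', 'brown'] (min_width=14, slack=3)
Line 2: ['year', 'knife'] (min_width=10, slack=7)
Line 3: ['picture', 'read'] (min_width=12, slack=5)
Line 4: ['cheese', 'stone'] (min_width=12, slack=5)
Line 5: ['north', 'security'] (min_width=14, slack=3)
Line 6: ['bear', 'dinosaur'] (min_width=13, slack=4)
Line 7: ['will'] (min_width=4, slack=13)

Answer: to happy brown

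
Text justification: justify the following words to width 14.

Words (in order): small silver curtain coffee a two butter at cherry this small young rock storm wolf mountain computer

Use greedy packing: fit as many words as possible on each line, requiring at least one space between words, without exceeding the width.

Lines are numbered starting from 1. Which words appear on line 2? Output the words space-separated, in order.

Answer: curtain coffee

Derivation:
Line 1: ['small', 'silver'] (min_width=12, slack=2)
Line 2: ['curtain', 'coffee'] (min_width=14, slack=0)
Line 3: ['a', 'two', 'butter'] (min_width=12, slack=2)
Line 4: ['at', 'cherry', 'this'] (min_width=14, slack=0)
Line 5: ['small', 'young'] (min_width=11, slack=3)
Line 6: ['rock', 'storm'] (min_width=10, slack=4)
Line 7: ['wolf', 'mountain'] (min_width=13, slack=1)
Line 8: ['computer'] (min_width=8, slack=6)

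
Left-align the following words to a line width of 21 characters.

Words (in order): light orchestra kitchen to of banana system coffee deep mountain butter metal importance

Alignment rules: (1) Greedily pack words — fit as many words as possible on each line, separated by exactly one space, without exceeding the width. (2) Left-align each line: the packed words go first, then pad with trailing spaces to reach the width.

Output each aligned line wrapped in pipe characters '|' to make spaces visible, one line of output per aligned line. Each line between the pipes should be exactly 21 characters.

Line 1: ['light', 'orchestra'] (min_width=15, slack=6)
Line 2: ['kitchen', 'to', 'of', 'banana'] (min_width=20, slack=1)
Line 3: ['system', 'coffee', 'deep'] (min_width=18, slack=3)
Line 4: ['mountain', 'butter', 'metal'] (min_width=21, slack=0)
Line 5: ['importance'] (min_width=10, slack=11)

Answer: |light orchestra      |
|kitchen to of banana |
|system coffee deep   |
|mountain butter metal|
|importance           |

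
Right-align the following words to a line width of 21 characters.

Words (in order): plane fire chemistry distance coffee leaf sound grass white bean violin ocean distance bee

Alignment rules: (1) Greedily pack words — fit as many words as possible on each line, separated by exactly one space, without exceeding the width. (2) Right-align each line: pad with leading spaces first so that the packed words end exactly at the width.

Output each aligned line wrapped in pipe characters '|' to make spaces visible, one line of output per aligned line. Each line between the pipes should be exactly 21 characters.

Answer: | plane fire chemistry|
| distance coffee leaf|
|    sound grass white|
|    bean violin ocean|
|         distance bee|

Derivation:
Line 1: ['plane', 'fire', 'chemistry'] (min_width=20, slack=1)
Line 2: ['distance', 'coffee', 'leaf'] (min_width=20, slack=1)
Line 3: ['sound', 'grass', 'white'] (min_width=17, slack=4)
Line 4: ['bean', 'violin', 'ocean'] (min_width=17, slack=4)
Line 5: ['distance', 'bee'] (min_width=12, slack=9)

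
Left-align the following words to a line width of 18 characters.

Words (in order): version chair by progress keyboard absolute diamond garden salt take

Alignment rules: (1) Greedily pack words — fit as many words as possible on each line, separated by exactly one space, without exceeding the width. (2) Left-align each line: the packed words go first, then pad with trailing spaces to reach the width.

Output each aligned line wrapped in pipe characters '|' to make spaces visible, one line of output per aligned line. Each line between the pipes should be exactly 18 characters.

Answer: |version chair by  |
|progress keyboard |
|absolute diamond  |
|garden salt take  |

Derivation:
Line 1: ['version', 'chair', 'by'] (min_width=16, slack=2)
Line 2: ['progress', 'keyboard'] (min_width=17, slack=1)
Line 3: ['absolute', 'diamond'] (min_width=16, slack=2)
Line 4: ['garden', 'salt', 'take'] (min_width=16, slack=2)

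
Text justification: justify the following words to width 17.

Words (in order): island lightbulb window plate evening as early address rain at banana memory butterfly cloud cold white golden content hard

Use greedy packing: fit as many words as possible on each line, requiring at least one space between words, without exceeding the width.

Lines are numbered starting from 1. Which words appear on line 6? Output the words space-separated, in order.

Line 1: ['island', 'lightbulb'] (min_width=16, slack=1)
Line 2: ['window', 'plate'] (min_width=12, slack=5)
Line 3: ['evening', 'as', 'early'] (min_width=16, slack=1)
Line 4: ['address', 'rain', 'at'] (min_width=15, slack=2)
Line 5: ['banana', 'memory'] (min_width=13, slack=4)
Line 6: ['butterfly', 'cloud'] (min_width=15, slack=2)
Line 7: ['cold', 'white', 'golden'] (min_width=17, slack=0)
Line 8: ['content', 'hard'] (min_width=12, slack=5)

Answer: butterfly cloud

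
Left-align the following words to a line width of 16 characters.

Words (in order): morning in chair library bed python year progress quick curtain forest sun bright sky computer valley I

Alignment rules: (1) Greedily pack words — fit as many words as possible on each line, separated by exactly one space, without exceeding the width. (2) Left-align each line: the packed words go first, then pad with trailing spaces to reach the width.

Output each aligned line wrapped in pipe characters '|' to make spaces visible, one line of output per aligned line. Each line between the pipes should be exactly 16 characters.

Answer: |morning in chair|
|library bed     |
|python year     |
|progress quick  |
|curtain forest  |
|sun bright sky  |
|computer valley |
|I               |

Derivation:
Line 1: ['morning', 'in', 'chair'] (min_width=16, slack=0)
Line 2: ['library', 'bed'] (min_width=11, slack=5)
Line 3: ['python', 'year'] (min_width=11, slack=5)
Line 4: ['progress', 'quick'] (min_width=14, slack=2)
Line 5: ['curtain', 'forest'] (min_width=14, slack=2)
Line 6: ['sun', 'bright', 'sky'] (min_width=14, slack=2)
Line 7: ['computer', 'valley'] (min_width=15, slack=1)
Line 8: ['I'] (min_width=1, slack=15)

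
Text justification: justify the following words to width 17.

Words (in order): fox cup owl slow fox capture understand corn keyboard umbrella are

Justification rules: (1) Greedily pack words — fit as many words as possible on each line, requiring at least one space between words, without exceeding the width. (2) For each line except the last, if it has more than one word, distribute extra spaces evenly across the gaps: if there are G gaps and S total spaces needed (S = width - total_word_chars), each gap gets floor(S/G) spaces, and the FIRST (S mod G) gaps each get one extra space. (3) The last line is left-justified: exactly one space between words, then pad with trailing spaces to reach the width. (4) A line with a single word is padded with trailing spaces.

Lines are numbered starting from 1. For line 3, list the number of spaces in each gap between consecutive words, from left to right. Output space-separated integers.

Line 1: ['fox', 'cup', 'owl', 'slow'] (min_width=16, slack=1)
Line 2: ['fox', 'capture'] (min_width=11, slack=6)
Line 3: ['understand', 'corn'] (min_width=15, slack=2)
Line 4: ['keyboard', 'umbrella'] (min_width=17, slack=0)
Line 5: ['are'] (min_width=3, slack=14)

Answer: 3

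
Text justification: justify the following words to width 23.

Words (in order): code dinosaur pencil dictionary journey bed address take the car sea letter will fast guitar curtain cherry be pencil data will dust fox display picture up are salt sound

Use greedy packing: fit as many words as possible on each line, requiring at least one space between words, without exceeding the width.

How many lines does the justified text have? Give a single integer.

Line 1: ['code', 'dinosaur', 'pencil'] (min_width=20, slack=3)
Line 2: ['dictionary', 'journey', 'bed'] (min_width=22, slack=1)
Line 3: ['address', 'take', 'the', 'car'] (min_width=20, slack=3)
Line 4: ['sea', 'letter', 'will', 'fast'] (min_width=20, slack=3)
Line 5: ['guitar', 'curtain', 'cherry'] (min_width=21, slack=2)
Line 6: ['be', 'pencil', 'data', 'will'] (min_width=19, slack=4)
Line 7: ['dust', 'fox', 'display'] (min_width=16, slack=7)
Line 8: ['picture', 'up', 'are', 'salt'] (min_width=19, slack=4)
Line 9: ['sound'] (min_width=5, slack=18)
Total lines: 9

Answer: 9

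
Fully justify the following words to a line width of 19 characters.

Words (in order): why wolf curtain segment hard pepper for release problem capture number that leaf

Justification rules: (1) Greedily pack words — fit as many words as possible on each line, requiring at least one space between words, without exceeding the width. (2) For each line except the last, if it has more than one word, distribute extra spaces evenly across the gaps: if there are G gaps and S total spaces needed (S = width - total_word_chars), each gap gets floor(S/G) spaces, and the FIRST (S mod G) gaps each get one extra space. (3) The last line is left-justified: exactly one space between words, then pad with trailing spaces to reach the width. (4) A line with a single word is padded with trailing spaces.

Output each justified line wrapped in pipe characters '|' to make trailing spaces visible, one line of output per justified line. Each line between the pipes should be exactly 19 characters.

Line 1: ['why', 'wolf', 'curtain'] (min_width=16, slack=3)
Line 2: ['segment', 'hard', 'pepper'] (min_width=19, slack=0)
Line 3: ['for', 'release', 'problem'] (min_width=19, slack=0)
Line 4: ['capture', 'number', 'that'] (min_width=19, slack=0)
Line 5: ['leaf'] (min_width=4, slack=15)

Answer: |why   wolf  curtain|
|segment hard pepper|
|for release problem|
|capture number that|
|leaf               |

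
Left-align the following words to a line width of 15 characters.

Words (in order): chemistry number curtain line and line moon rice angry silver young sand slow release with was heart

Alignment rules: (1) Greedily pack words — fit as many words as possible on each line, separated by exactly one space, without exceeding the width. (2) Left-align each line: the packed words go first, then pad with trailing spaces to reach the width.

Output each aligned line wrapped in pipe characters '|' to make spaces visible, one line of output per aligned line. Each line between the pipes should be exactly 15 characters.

Line 1: ['chemistry'] (min_width=9, slack=6)
Line 2: ['number', 'curtain'] (min_width=14, slack=1)
Line 3: ['line', 'and', 'line'] (min_width=13, slack=2)
Line 4: ['moon', 'rice', 'angry'] (min_width=15, slack=0)
Line 5: ['silver', 'young'] (min_width=12, slack=3)
Line 6: ['sand', 'slow'] (min_width=9, slack=6)
Line 7: ['release', 'with'] (min_width=12, slack=3)
Line 8: ['was', 'heart'] (min_width=9, slack=6)

Answer: |chemistry      |
|number curtain |
|line and line  |
|moon rice angry|
|silver young   |
|sand slow      |
|release with   |
|was heart      |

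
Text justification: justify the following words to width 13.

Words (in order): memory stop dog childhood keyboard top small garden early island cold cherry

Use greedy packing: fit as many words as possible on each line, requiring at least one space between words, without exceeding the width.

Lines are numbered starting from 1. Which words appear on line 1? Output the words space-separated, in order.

Line 1: ['memory', 'stop'] (min_width=11, slack=2)
Line 2: ['dog', 'childhood'] (min_width=13, slack=0)
Line 3: ['keyboard', 'top'] (min_width=12, slack=1)
Line 4: ['small', 'garden'] (min_width=12, slack=1)
Line 5: ['early', 'island'] (min_width=12, slack=1)
Line 6: ['cold', 'cherry'] (min_width=11, slack=2)

Answer: memory stop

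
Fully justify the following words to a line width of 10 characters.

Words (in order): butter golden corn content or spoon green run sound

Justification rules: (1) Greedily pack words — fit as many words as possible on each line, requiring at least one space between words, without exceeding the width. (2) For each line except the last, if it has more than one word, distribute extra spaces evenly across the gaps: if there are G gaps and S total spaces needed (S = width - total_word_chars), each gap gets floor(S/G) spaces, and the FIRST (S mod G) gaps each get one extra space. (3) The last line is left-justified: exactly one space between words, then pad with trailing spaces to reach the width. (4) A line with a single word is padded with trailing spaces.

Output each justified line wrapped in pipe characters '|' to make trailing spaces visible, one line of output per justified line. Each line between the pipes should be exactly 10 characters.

Line 1: ['butter'] (min_width=6, slack=4)
Line 2: ['golden'] (min_width=6, slack=4)
Line 3: ['corn'] (min_width=4, slack=6)
Line 4: ['content', 'or'] (min_width=10, slack=0)
Line 5: ['spoon'] (min_width=5, slack=5)
Line 6: ['green', 'run'] (min_width=9, slack=1)
Line 7: ['sound'] (min_width=5, slack=5)

Answer: |butter    |
|golden    |
|corn      |
|content or|
|spoon     |
|green  run|
|sound     |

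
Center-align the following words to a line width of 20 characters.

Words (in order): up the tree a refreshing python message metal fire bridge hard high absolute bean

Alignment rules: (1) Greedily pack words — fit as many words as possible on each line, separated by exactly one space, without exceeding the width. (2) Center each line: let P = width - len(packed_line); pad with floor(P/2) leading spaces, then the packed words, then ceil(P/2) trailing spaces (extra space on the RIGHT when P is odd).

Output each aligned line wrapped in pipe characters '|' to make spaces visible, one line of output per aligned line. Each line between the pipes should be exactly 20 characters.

Answer: |   up the tree a    |
| refreshing python  |
| message metal fire |
|  bridge hard high  |
|   absolute bean    |

Derivation:
Line 1: ['up', 'the', 'tree', 'a'] (min_width=13, slack=7)
Line 2: ['refreshing', 'python'] (min_width=17, slack=3)
Line 3: ['message', 'metal', 'fire'] (min_width=18, slack=2)
Line 4: ['bridge', 'hard', 'high'] (min_width=16, slack=4)
Line 5: ['absolute', 'bean'] (min_width=13, slack=7)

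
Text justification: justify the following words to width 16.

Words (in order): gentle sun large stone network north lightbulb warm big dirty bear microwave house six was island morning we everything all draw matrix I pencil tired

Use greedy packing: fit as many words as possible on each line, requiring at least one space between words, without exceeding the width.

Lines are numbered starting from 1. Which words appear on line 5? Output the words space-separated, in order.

Line 1: ['gentle', 'sun', 'large'] (min_width=16, slack=0)
Line 2: ['stone', 'network'] (min_width=13, slack=3)
Line 3: ['north', 'lightbulb'] (min_width=15, slack=1)
Line 4: ['warm', 'big', 'dirty'] (min_width=14, slack=2)
Line 5: ['bear', 'microwave'] (min_width=14, slack=2)
Line 6: ['house', 'six', 'was'] (min_width=13, slack=3)
Line 7: ['island', 'morning'] (min_width=14, slack=2)
Line 8: ['we', 'everything'] (min_width=13, slack=3)
Line 9: ['all', 'draw', 'matrix'] (min_width=15, slack=1)
Line 10: ['I', 'pencil', 'tired'] (min_width=14, slack=2)

Answer: bear microwave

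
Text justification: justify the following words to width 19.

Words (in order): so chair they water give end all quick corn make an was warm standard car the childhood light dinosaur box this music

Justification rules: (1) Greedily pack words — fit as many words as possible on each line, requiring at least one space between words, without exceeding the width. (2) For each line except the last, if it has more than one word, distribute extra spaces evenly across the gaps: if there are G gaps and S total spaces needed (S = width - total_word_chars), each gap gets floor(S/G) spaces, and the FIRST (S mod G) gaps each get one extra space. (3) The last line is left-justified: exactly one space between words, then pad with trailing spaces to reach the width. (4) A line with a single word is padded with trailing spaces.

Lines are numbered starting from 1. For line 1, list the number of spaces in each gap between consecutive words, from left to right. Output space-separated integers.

Answer: 1 1 1

Derivation:
Line 1: ['so', 'chair', 'they', 'water'] (min_width=19, slack=0)
Line 2: ['give', 'end', 'all', 'quick'] (min_width=18, slack=1)
Line 3: ['corn', 'make', 'an', 'was'] (min_width=16, slack=3)
Line 4: ['warm', 'standard', 'car'] (min_width=17, slack=2)
Line 5: ['the', 'childhood', 'light'] (min_width=19, slack=0)
Line 6: ['dinosaur', 'box', 'this'] (min_width=17, slack=2)
Line 7: ['music'] (min_width=5, slack=14)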